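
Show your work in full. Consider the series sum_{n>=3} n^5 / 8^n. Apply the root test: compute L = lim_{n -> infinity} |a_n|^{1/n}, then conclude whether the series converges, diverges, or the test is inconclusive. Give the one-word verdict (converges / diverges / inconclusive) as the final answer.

Let a_n denote the general term. Form |a_n|^(1/n) and simplify:
|a_n|^(1/n) = n^(5/n)/8
Take the limit as n -> infinity: L = 1/8.
Since L = 1/8 < 1, the root test implies convergence.

converges


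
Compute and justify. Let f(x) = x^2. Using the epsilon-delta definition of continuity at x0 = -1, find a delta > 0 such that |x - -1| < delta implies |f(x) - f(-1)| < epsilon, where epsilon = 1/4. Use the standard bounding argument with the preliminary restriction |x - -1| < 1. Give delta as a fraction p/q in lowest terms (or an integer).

Factor: |x^2 - (-1)^2| = |x - -1| * |x + -1|.
Impose |x - -1| < 1 first. Then |x + -1| = |(x - -1) + 2*(-1)| <= |x - -1| + 2*|-1| < 1 + 2 = 3.
So |x^2 - (-1)^2| < delta * 3.
We need delta * 3 <= 1/4, i.e. delta <= 1/4/3 = 1/12.
Since 1/12 < 1, this is tighter than 1; take delta = 1/12.
So delta = 1/12 works.

1/12


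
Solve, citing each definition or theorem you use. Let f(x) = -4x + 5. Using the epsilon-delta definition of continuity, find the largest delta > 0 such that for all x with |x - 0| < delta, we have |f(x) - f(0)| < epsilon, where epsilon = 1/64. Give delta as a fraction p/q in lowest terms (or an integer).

We compute f(0) = -4*(0) + 5 = 5.
|f(x) - f(0)| = |-4x + 5 - (5)| = |-4(x - 0)| = 4|x - 0|.
We need 4|x - 0| < 1/64, i.e. |x - 0| < 1/64 / 4 = 1/256.
So any delta <= 1/256 works. Conversely, if delta > 1/256, then x = 0 + 1/256 satisfies |x - 0| = 1/256 < delta but |f(x) - f(0)| = 4 * 1/256 = 1/64, which is not < 1/64; so no larger delta works.
Hence the largest such delta is 1/256.

1/256


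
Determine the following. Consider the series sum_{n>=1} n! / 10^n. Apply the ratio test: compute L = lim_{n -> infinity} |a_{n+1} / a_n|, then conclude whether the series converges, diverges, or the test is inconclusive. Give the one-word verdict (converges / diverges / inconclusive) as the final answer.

Let a_n denote the general term. Form the ratio a_{n+1}/a_n and simplify:
a_{n+1}/a_n = n/10 + 1/10
Take the limit as n -> infinity: L = infinity.
Since L = infinity > 1 (or L = infinity), the ratio test implies the series diverges.

diverges


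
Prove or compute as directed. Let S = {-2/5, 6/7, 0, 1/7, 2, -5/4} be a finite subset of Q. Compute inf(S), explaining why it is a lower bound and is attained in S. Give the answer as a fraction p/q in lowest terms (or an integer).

S is finite, so inf(S) = min(S).
Sorted increasing:
-5/4, -2/5, 0, 1/7, 6/7, 2
The extremum is -5/4.
For every x in S, x >= -5/4. And -5/4 is in S, so it is attained.
Therefore inf(S) = -5/4.

-5/4


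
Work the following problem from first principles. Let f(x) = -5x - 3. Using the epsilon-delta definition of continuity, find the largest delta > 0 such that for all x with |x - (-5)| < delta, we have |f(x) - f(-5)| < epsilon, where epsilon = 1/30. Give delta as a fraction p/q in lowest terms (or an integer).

We compute f(-5) = -5*(-5) - 3 = 22.
|f(x) - f(-5)| = |-5x - 3 - (22)| = |-5(x - (-5))| = 5|x - (-5)|.
We need 5|x - (-5)| < 1/30, i.e. |x - (-5)| < 1/30 / 5 = 1/150.
So any delta <= 1/150 works. Conversely, if delta > 1/150, then x = -5 + 1/150 satisfies |x - (-5)| = 1/150 < delta but |f(x) - f(-5)| = 5 * 1/150 = 1/30, which is not < 1/30; so no larger delta works.
Hence the largest such delta is 1/150.

1/150


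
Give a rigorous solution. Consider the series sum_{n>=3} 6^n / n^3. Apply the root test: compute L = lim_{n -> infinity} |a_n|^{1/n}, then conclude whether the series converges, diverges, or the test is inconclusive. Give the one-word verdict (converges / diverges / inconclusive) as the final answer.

Let a_n denote the general term. Form |a_n|^(1/n) and simplify:
|a_n|^(1/n) = 6/n^(3/n)
Take the limit as n -> infinity: L = 6.
Since L = 6 > 1, the root test implies divergence.

diverges


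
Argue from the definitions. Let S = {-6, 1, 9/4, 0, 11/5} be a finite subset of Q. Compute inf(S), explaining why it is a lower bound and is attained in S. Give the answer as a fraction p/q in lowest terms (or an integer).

S is finite, so inf(S) = min(S).
Sorted increasing:
-6, 0, 1, 11/5, 9/4
The extremum is -6.
For every x in S, x >= -6. And -6 is in S, so it is attained.
Therefore inf(S) = -6.

-6


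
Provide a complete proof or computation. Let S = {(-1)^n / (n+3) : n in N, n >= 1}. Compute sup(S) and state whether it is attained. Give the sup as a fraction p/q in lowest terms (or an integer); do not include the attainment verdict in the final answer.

Analysis:
- Values: -1/4, 1/5, -1/6, 1/7, -1/8, ...
- Positive terms (even n): 1/(2+3), 1/(4+3), ... decreasing -> max = 1/5 (n=2).
- Negative terms (odd n): -1/(1+3), -1/(3+3), ... increasing -> min = -1/4 (n=1).
- So sup = 1/5 (attained at n=2); inf = -1/4 (attained at n=1).
Conclusion: sup(S) = 1/5, attained in S.

1/5


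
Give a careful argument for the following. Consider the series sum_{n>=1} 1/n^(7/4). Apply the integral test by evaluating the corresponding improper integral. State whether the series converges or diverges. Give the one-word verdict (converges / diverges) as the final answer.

Let f(x) = x^(-7/4). Then f is positive, continuous, and decreasing on [1, infinity), so the integral test applies.
Compute the improper integral int_{1}^infinity f(x) dx:
  antiderivative F(x) = -4/(3*x^(3/4)).
  As x -> infinity, F(x) -> 0 (since p = 7/4 > 1).
  So int = F(infinity) - F(1) = 0 - (-4/3) = 4/3.
  Finite, so by the integral test, the series converges.

converges


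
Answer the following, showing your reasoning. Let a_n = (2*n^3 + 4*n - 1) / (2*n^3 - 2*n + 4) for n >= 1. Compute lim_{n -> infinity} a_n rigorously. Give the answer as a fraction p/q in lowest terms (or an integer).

Divide numerator and denominator by n^3, the highest power:
numerator / n^3 = 2 + 4/n^2 - 1/n^3
denominator / n^3 = 2 - 2/n^2 + 4/n^3
As n -> infinity, all terms of the form c/n^k (k >= 1) tend to 0.
So numerator / n^3 -> 2 and denominator / n^3 -> 2.
Therefore lim a_n = 1.

1


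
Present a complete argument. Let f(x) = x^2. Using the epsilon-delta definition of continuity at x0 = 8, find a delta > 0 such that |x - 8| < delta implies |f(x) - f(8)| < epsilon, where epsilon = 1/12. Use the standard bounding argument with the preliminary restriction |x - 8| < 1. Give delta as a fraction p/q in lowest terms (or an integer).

Factor: |x^2 - (8)^2| = |x - 8| * |x + 8|.
Impose |x - 8| < 1 first. Then |x + 8| = |(x - 8) + 2*(8)| <= |x - 8| + 2*|8| < 1 + 16 = 17.
So |x^2 - (8)^2| < delta * 17.
We need delta * 17 <= 1/12, i.e. delta <= 1/12/17 = 1/204.
Since 1/204 < 1, this is tighter than 1; take delta = 1/204.
So delta = 1/204 works.

1/204


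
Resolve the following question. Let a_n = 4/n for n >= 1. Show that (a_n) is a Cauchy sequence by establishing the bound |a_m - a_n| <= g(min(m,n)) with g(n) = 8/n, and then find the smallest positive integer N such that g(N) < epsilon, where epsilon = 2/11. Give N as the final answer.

For any m, n >= 1, by the triangle inequality:
|a_m - a_n| = |4/m - 4/n| <= 4*1/m + 4*1/n <= 8/min(m,n).
So g(n) = 8/n bounds the Cauchy difference. Since g(n) -> 0, (a_n) is Cauchy.
Now solve g(N) < 2/11: 8/N < 2/11 <=> N > 8 / (2/11) = 44.
The smallest integer strictly greater than 44 is N = 45.
Check: g(45) = 8/45 = 8/45 < 2/11; g(44) = 2/11 >= 2/11. So N = 45.

45


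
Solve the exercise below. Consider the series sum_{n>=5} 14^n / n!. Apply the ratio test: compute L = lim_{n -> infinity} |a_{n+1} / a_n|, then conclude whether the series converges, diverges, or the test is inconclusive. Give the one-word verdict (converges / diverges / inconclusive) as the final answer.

Let a_n denote the general term. Form the ratio a_{n+1}/a_n and simplify:
a_{n+1}/a_n = 14/(n + 1)
Take the limit as n -> infinity: L = 0.
Since L = 0 < 1, the ratio test implies the series converges.

converges


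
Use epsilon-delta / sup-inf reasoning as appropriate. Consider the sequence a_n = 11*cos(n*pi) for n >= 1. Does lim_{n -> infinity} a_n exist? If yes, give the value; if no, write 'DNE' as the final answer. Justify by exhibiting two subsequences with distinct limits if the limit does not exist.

Examine the behaviour of a_n along subsequences.
cos(n*pi) = (-1)^n, so a_n = 11*(-1)^n. a_{2k} = 11 -> 11. a_{2k+1} = -11 -> -11.
Since these two subsequential limits are 11 and -11, distinct, the full sequence cannot converge (a convergent sequence has all subsequences tending to the same limit). So lim a_n does not exist.

DNE


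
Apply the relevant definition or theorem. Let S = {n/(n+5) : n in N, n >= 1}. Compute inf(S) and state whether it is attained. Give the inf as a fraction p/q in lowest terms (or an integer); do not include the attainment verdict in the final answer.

Analysis:
- Values: 1/6, 2/7, 3/8, 4/9, ... strictly increasing.
- Minimum is 1/6 (n=1); inf = 1/6 (attained).
- n/(n+5) = 1 - 5/(n+5) -> 1 from below as n -> infinity, and never equals 1.
- So sup = 1 (not attained).
Conclusion: inf(S) = 1/6, attained in S.

1/6


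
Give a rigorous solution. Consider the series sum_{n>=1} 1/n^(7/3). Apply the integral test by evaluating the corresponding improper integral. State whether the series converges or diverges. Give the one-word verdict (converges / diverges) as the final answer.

Let f(x) = x^(-7/3). Then f is positive, continuous, and decreasing on [1, infinity), so the integral test applies.
Compute the improper integral int_{1}^infinity f(x) dx:
  antiderivative F(x) = -3/(4*x^(4/3)).
  As x -> infinity, F(x) -> 0 (since p = 7/3 > 1).
  So int = F(infinity) - F(1) = 0 - (-3/4) = 3/4.
  Finite, so by the integral test, the series converges.

converges


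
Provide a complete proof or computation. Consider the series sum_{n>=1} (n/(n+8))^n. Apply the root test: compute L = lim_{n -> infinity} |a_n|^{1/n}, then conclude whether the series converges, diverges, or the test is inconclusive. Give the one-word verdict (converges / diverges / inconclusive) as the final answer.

Let a_n denote the general term. Form |a_n|^(1/n) and simplify:
|a_n|^(1/n) = n/(n + 8)
Take the limit as n -> infinity: L = 1.
Since L = 1, the root test is inconclusive. (In fact a_n = (n/(n+8))^n -> e^(-8) != 0, so the nth-term test shows divergence; but the root test itself gives no conclusion.)

inconclusive


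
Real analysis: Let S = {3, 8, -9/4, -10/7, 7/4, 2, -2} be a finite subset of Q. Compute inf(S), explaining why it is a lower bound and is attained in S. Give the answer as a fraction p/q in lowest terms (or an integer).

S is finite, so inf(S) = min(S).
Sorted increasing:
-9/4, -2, -10/7, 7/4, 2, 3, 8
The extremum is -9/4.
For every x in S, x >= -9/4. And -9/4 is in S, so it is attained.
Therefore inf(S) = -9/4.

-9/4


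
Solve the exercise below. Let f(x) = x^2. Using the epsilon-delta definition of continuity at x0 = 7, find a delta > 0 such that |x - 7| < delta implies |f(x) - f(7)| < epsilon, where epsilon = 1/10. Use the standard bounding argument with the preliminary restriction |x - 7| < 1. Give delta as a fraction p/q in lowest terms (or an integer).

Factor: |x^2 - (7)^2| = |x - 7| * |x + 7|.
Impose |x - 7| < 1 first. Then |x + 7| = |(x - 7) + 2*(7)| <= |x - 7| + 2*|7| < 1 + 14 = 15.
So |x^2 - (7)^2| < delta * 15.
We need delta * 15 <= 1/10, i.e. delta <= 1/10/15 = 1/150.
Since 1/150 < 1, this is tighter than 1; take delta = 1/150.
So delta = 1/150 works.

1/150


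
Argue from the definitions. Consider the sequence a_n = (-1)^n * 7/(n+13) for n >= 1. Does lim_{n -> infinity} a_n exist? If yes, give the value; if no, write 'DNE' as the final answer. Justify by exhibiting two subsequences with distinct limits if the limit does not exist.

Examine the behaviour of a_n along subsequences.
Even-n subsequence a_{2k} = 7/(2k+13) -> 0. Odd-n subsequence a_{2k+1} = -7/(2k+14) -> 0. Both tend to 0, which suggests the limit is 0; verify directly.
|a_n - 0| = 7/(n+13) < 7/n for every n >= 1.
Given epsilon > 0, choose a positive integer N > 7/epsilon. Then for all n >= N, |a_n| < 7/n <= 7/N < epsilon.
So by the definition of the limit, lim a_n exists and equals 0.

0


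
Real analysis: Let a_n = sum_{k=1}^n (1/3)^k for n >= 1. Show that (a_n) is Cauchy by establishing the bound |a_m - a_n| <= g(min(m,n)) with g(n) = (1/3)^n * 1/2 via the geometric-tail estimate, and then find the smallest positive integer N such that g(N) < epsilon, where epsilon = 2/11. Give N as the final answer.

For m > n >= 1: |a_m - a_n| = sum_{k=n+1}^m (1/3)^k < sum_{k=n+1}^infinity (1/3)^k = (1/3)^(n+1) / (1 - 1/3) = (1/3)^n * (1/3) * (3/2) = (1/3)^n * 1/2.
So g(n) = (1/3)^n / 2. Since g(n) -> 0, (a_n) is Cauchy.
Now solve g(N) < 2/11: (1/3)^N / 2 < 2/11 <=> 3^N > 1 / (2 * 2/11) = 11/4.
Check powers of 3: 3^0 = 1 <= 11/4, 3^1 = 3 > 11/4.
So the smallest such N is 1. Check: g(1) = 1/(2 * 3) = 1/6 < 2/11.

1


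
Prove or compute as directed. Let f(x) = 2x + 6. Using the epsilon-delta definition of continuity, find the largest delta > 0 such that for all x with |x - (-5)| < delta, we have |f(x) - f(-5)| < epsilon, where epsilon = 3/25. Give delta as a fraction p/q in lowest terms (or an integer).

We compute f(-5) = 2*(-5) + 6 = -4.
|f(x) - f(-5)| = |2x + 6 - (-4)| = |2(x - (-5))| = 2|x - (-5)|.
We need 2|x - (-5)| < 3/25, i.e. |x - (-5)| < 3/25 / 2 = 3/50.
So any delta <= 3/50 works. Conversely, if delta > 3/50, then x = -5 + 3/50 satisfies |x - (-5)| = 3/50 < delta but |f(x) - f(-5)| = 2 * 3/50 = 3/25, which is not < 3/25; so no larger delta works.
Hence the largest such delta is 3/50.

3/50


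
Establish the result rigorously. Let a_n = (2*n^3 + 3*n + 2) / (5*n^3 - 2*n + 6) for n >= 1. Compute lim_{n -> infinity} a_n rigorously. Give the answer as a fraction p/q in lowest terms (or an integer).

Divide numerator and denominator by n^3, the highest power:
numerator / n^3 = 2 + 3/n^2 + 2/n^3
denominator / n^3 = 5 - 2/n^2 + 6/n^3
As n -> infinity, all terms of the form c/n^k (k >= 1) tend to 0.
So numerator / n^3 -> 2 and denominator / n^3 -> 5.
Therefore lim a_n = 2/5.

2/5


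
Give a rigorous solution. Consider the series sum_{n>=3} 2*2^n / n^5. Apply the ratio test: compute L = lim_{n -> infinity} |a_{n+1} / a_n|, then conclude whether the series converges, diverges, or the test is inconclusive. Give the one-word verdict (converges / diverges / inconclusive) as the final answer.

Let a_n denote the general term. Form the ratio a_{n+1}/a_n and simplify:
a_{n+1}/a_n = 2*n^5/(n + 1)^5
Take the limit as n -> infinity: L = 2.
Since L = 2 > 1 (or L = infinity), the ratio test implies the series diverges.

diverges


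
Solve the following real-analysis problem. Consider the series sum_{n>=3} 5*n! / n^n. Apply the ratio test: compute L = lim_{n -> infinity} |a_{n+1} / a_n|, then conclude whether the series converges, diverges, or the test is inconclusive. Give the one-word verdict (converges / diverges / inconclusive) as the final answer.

Let a_n denote the general term. Form the ratio a_{n+1}/a_n and simplify:
a_{n+1}/a_n = (n/(n + 1))^n
Take the limit as n -> infinity: L = exp(-1).
Since L = exp(-1) < 1, the ratio test implies the series converges.

converges


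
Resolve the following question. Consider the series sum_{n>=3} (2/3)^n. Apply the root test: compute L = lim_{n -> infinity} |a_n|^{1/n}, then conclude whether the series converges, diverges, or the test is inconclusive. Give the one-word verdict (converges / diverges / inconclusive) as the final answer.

Let a_n denote the general term. Form |a_n|^(1/n) and simplify:
|a_n|^(1/n) = 2/3
Take the limit as n -> infinity: L = 2/3.
Since L = 2/3 < 1, the root test implies convergence.

converges


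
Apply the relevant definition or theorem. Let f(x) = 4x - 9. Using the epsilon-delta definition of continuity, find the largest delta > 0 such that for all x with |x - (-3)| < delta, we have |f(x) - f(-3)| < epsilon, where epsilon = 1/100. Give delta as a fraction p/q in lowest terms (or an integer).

We compute f(-3) = 4*(-3) - 9 = -21.
|f(x) - f(-3)| = |4x - 9 - (-21)| = |4(x - (-3))| = 4|x - (-3)|.
We need 4|x - (-3)| < 1/100, i.e. |x - (-3)| < 1/100 / 4 = 1/400.
So any delta <= 1/400 works. Conversely, if delta > 1/400, then x = -3 + 1/400 satisfies |x - (-3)| = 1/400 < delta but |f(x) - f(-3)| = 4 * 1/400 = 1/100, which is not < 1/100; so no larger delta works.
Hence the largest such delta is 1/400.

1/400


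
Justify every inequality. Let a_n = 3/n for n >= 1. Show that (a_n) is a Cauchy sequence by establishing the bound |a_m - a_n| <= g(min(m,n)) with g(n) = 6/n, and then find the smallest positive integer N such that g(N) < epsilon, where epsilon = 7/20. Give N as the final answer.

For any m, n >= 1, by the triangle inequality:
|a_m - a_n| = |3/m - 3/n| <= 3*1/m + 3*1/n <= 6/min(m,n).
So g(n) = 6/n bounds the Cauchy difference. Since g(n) -> 0, (a_n) is Cauchy.
Now solve g(N) < 7/20: 6/N < 7/20 <=> N > 6 / (7/20) = 120/7.
The smallest integer strictly greater than 120/7 is N = 18.
Check: g(18) = 6/18 = 1/3 < 7/20; g(17) = 6/17 >= 7/20. So N = 18.

18


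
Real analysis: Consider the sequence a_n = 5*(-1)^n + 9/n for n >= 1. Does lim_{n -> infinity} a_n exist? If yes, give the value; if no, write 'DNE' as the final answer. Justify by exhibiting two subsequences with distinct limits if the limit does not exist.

Examine the behaviour of a_n along subsequences.
a_{2k} = 5 + 9/(2k) -> 5. a_{2k+1} = -5 + 9/(2k+1) -> -5.
Since these two subsequential limits are 5 and -5, distinct, the full sequence cannot converge (a convergent sequence has all subsequences tending to the same limit). So lim a_n does not exist.

DNE


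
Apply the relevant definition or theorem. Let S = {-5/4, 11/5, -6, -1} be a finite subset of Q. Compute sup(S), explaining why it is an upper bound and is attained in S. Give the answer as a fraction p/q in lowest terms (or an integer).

S is finite, so sup(S) = max(S).
Sorted decreasing:
11/5, -1, -5/4, -6
The extremum is 11/5.
For every x in S, x <= 11/5. And 11/5 is in S, so it is attained.
Therefore sup(S) = 11/5.

11/5


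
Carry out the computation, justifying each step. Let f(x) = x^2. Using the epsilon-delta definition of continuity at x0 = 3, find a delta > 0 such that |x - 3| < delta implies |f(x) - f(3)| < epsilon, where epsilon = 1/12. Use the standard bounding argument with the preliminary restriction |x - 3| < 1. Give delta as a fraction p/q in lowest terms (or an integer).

Factor: |x^2 - (3)^2| = |x - 3| * |x + 3|.
Impose |x - 3| < 1 first. Then |x + 3| = |(x - 3) + 2*(3)| <= |x - 3| + 2*|3| < 1 + 6 = 7.
So |x^2 - (3)^2| < delta * 7.
We need delta * 7 <= 1/12, i.e. delta <= 1/12/7 = 1/84.
Since 1/84 < 1, this is tighter than 1; take delta = 1/84.
So delta = 1/84 works.

1/84


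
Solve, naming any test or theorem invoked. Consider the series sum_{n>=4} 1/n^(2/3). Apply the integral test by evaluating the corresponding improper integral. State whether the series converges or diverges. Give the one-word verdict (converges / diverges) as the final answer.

Let f(x) = x^(-2/3). Then f is positive, continuous, and decreasing on [4, infinity), so the integral test applies.
Compute the improper integral int_{4}^infinity f(x) dx:
  antiderivative F(x) = 3*x^(1/3).
  As x -> infinity, F(x) -> infinity (since p = 2/3 < 1).
  So the integral diverges. By the integral test, the series diverges.

diverges


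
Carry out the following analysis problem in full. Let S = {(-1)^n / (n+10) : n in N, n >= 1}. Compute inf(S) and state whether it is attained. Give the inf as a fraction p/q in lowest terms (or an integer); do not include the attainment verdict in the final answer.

Analysis:
- Values: -1/11, 1/12, -1/13, 1/14, -1/15, ...
- Positive terms (even n): 1/(2+10), 1/(4+10), ... decreasing -> max = 1/12 (n=2).
- Negative terms (odd n): -1/(1+10), -1/(3+10), ... increasing -> min = -1/11 (n=1).
- So sup = 1/12 (attained at n=2); inf = -1/11 (attained at n=1).
Conclusion: inf(S) = -1/11, attained in S.

-1/11


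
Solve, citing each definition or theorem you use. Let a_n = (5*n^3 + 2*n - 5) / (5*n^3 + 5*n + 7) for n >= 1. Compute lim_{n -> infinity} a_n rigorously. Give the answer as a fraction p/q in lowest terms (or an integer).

Divide numerator and denominator by n^3, the highest power:
numerator / n^3 = 5 + 2/n^2 - 5/n^3
denominator / n^3 = 5 + 5/n^2 + 7/n^3
As n -> infinity, all terms of the form c/n^k (k >= 1) tend to 0.
So numerator / n^3 -> 5 and denominator / n^3 -> 5.
Therefore lim a_n = 1.

1


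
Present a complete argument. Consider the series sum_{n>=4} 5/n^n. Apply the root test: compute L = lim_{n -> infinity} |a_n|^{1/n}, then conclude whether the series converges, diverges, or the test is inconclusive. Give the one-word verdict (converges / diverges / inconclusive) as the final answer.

Let a_n denote the general term. Form |a_n|^(1/n) and simplify:
|a_n|^(1/n) = 5^(1/n)/n
Take the limit as n -> infinity: L = 0.
Since L = 0 < 1, the root test implies convergence.

converges


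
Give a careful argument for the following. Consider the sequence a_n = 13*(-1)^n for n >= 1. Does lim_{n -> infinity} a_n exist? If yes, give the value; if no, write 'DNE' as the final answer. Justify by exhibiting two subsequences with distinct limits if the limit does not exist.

Examine the behaviour of a_n along subsequences.
Even-n subsequence a_{2k} = 13 -> 13. Odd-n subsequence a_{2k+1} = -13 -> -13.
Since these two subsequential limits are 13 and -13, distinct, the full sequence cannot converge (a convergent sequence has all subsequences tending to the same limit). So lim a_n does not exist.

DNE


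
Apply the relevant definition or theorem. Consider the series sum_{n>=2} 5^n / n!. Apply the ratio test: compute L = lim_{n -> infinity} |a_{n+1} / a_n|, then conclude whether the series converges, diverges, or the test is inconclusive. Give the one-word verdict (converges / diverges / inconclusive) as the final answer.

Let a_n denote the general term. Form the ratio a_{n+1}/a_n and simplify:
a_{n+1}/a_n = 5/(n + 1)
Take the limit as n -> infinity: L = 0.
Since L = 0 < 1, the ratio test implies the series converges.

converges


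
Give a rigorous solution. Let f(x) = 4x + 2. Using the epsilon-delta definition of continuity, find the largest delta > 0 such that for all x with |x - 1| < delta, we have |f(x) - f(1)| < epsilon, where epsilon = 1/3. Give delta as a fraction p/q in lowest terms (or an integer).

We compute f(1) = 4*(1) + 2 = 6.
|f(x) - f(1)| = |4x + 2 - (6)| = |4(x - 1)| = 4|x - 1|.
We need 4|x - 1| < 1/3, i.e. |x - 1| < 1/3 / 4 = 1/12.
So any delta <= 1/12 works. Conversely, if delta > 1/12, then x = 1 + 1/12 satisfies |x - 1| = 1/12 < delta but |f(x) - f(1)| = 4 * 1/12 = 1/3, which is not < 1/3; so no larger delta works.
Hence the largest such delta is 1/12.

1/12


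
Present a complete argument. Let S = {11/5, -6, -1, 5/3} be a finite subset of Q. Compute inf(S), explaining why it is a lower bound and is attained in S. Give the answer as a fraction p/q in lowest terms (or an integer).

S is finite, so inf(S) = min(S).
Sorted increasing:
-6, -1, 5/3, 11/5
The extremum is -6.
For every x in S, x >= -6. And -6 is in S, so it is attained.
Therefore inf(S) = -6.

-6


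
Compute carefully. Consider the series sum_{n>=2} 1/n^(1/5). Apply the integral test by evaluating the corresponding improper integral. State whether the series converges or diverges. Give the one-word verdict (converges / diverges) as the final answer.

Let f(x) = x^(-1/5). Then f is positive, continuous, and decreasing on [2, infinity), so the integral test applies.
Compute the improper integral int_{2}^infinity f(x) dx:
  antiderivative F(x) = 5*x^(4/5)/4.
  As x -> infinity, F(x) -> infinity (since p = 1/5 < 1).
  So the integral diverges. By the integral test, the series diverges.

diverges


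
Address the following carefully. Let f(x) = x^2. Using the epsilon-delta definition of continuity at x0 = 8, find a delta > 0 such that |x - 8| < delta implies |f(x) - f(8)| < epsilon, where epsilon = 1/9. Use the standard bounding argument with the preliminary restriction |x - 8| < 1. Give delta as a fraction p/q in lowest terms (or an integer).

Factor: |x^2 - (8)^2| = |x - 8| * |x + 8|.
Impose |x - 8| < 1 first. Then |x + 8| = |(x - 8) + 2*(8)| <= |x - 8| + 2*|8| < 1 + 16 = 17.
So |x^2 - (8)^2| < delta * 17.
We need delta * 17 <= 1/9, i.e. delta <= 1/9/17 = 1/153.
Since 1/153 < 1, this is tighter than 1; take delta = 1/153.
So delta = 1/153 works.

1/153


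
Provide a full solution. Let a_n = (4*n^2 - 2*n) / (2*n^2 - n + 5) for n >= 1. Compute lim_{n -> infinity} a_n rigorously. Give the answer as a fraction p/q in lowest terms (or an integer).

Divide numerator and denominator by n^2, the highest power:
numerator / n^2 = 4 - 2/n
denominator / n^2 = 2 - 1/n + 5/n^2
As n -> infinity, all terms of the form c/n^k (k >= 1) tend to 0.
So numerator / n^2 -> 4 and denominator / n^2 -> 2.
Therefore lim a_n = 2.

2


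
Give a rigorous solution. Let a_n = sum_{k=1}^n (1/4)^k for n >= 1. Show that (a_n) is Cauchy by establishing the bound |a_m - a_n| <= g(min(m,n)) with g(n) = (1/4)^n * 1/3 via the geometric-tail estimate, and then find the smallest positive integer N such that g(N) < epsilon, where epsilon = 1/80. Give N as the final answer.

For m > n >= 1: |a_m - a_n| = sum_{k=n+1}^m (1/4)^k < sum_{k=n+1}^infinity (1/4)^k = (1/4)^(n+1) / (1 - 1/4) = (1/4)^n * (1/4) * (4/3) = (1/4)^n * 1/3.
So g(n) = (1/4)^n / 3. Since g(n) -> 0, (a_n) is Cauchy.
Now solve g(N) < 1/80: (1/4)^N / 3 < 1/80 <=> 4^N > 1 / (3 * 1/80) = 80/3.
Check powers of 4: 4^2 = 16 <= 80/3, 4^3 = 64 > 80/3.
So the smallest such N is 3. Check: g(3) = 1/(3 * 64) = 1/192 < 1/80.

3


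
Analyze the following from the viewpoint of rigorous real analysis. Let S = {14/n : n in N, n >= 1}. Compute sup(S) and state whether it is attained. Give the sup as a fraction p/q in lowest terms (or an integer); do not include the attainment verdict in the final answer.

Analysis:
- Values: 14, 7, 14/3, 7/2, ... strictly decreasing.
- The maximum is 14 (n=1); sup = 14 (attained).
- The set is bounded below by 0; 14/n -> 0 so 0 is the greatest lower bound.
- 0 is not in the set, so inf = 0 is not attained.
Conclusion: sup(S) = 14, attained in S.

14


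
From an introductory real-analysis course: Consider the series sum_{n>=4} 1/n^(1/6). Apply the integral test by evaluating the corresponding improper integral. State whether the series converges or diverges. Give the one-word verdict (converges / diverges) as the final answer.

Let f(x) = x^(-1/6). Then f is positive, continuous, and decreasing on [4, infinity), so the integral test applies.
Compute the improper integral int_{4}^infinity f(x) dx:
  antiderivative F(x) = 6*x^(5/6)/5.
  As x -> infinity, F(x) -> infinity (since p = 1/6 < 1).
  So the integral diverges. By the integral test, the series diverges.

diverges


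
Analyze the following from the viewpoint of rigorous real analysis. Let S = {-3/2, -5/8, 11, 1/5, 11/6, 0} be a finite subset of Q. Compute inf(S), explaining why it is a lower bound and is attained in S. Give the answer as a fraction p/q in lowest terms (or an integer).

S is finite, so inf(S) = min(S).
Sorted increasing:
-3/2, -5/8, 0, 1/5, 11/6, 11
The extremum is -3/2.
For every x in S, x >= -3/2. And -3/2 is in S, so it is attained.
Therefore inf(S) = -3/2.

-3/2


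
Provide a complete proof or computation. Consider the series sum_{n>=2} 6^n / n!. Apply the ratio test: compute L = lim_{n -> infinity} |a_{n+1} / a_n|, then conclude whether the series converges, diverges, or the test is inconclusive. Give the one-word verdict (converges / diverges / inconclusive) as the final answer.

Let a_n denote the general term. Form the ratio a_{n+1}/a_n and simplify:
a_{n+1}/a_n = 6/(n + 1)
Take the limit as n -> infinity: L = 0.
Since L = 0 < 1, the ratio test implies the series converges.

converges


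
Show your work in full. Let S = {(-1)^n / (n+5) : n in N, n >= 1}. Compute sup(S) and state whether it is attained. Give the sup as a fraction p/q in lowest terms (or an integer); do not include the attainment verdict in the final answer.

Analysis:
- Values: -1/6, 1/7, -1/8, 1/9, -1/10, ...
- Positive terms (even n): 1/(2+5), 1/(4+5), ... decreasing -> max = 1/7 (n=2).
- Negative terms (odd n): -1/(1+5), -1/(3+5), ... increasing -> min = -1/6 (n=1).
- So sup = 1/7 (attained at n=2); inf = -1/6 (attained at n=1).
Conclusion: sup(S) = 1/7, attained in S.

1/7


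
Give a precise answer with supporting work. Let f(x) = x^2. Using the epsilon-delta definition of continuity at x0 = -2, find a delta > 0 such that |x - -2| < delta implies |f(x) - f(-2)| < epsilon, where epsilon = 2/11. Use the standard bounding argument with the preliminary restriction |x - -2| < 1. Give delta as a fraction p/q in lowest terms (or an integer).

Factor: |x^2 - (-2)^2| = |x - -2| * |x + -2|.
Impose |x - -2| < 1 first. Then |x + -2| = |(x - -2) + 2*(-2)| <= |x - -2| + 2*|-2| < 1 + 4 = 5.
So |x^2 - (-2)^2| < delta * 5.
We need delta * 5 <= 2/11, i.e. delta <= 2/11/5 = 2/55.
Since 2/55 < 1, this is tighter than 1; take delta = 2/55.
So delta = 2/55 works.

2/55


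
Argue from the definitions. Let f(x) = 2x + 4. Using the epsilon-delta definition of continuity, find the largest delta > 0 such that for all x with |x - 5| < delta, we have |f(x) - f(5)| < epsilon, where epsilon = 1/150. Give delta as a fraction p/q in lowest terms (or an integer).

We compute f(5) = 2*(5) + 4 = 14.
|f(x) - f(5)| = |2x + 4 - (14)| = |2(x - 5)| = 2|x - 5|.
We need 2|x - 5| < 1/150, i.e. |x - 5| < 1/150 / 2 = 1/300.
So any delta <= 1/300 works. Conversely, if delta > 1/300, then x = 5 + 1/300 satisfies |x - 5| = 1/300 < delta but |f(x) - f(5)| = 2 * 1/300 = 1/150, which is not < 1/150; so no larger delta works.
Hence the largest such delta is 1/300.

1/300


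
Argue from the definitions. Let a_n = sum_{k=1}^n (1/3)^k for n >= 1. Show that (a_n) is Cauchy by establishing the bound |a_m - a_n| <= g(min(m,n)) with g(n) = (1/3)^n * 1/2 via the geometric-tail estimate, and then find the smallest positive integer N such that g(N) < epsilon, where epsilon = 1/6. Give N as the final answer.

For m > n >= 1: |a_m - a_n| = sum_{k=n+1}^m (1/3)^k < sum_{k=n+1}^infinity (1/3)^k = (1/3)^(n+1) / (1 - 1/3) = (1/3)^n * (1/3) * (3/2) = (1/3)^n * 1/2.
So g(n) = (1/3)^n / 2. Since g(n) -> 0, (a_n) is Cauchy.
Now solve g(N) < 1/6: (1/3)^N / 2 < 1/6 <=> 3^N > 1 / (2 * 1/6) = 3.
Check powers of 3: 3^1 = 3 <= 3, 3^2 = 9 > 3.
So the smallest such N is 2. Check: g(2) = 1/(2 * 9) = 1/18 < 1/6.

2


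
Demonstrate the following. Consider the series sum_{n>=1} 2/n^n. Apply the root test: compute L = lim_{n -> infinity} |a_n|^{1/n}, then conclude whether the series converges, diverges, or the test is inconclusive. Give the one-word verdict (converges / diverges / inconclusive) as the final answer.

Let a_n denote the general term. Form |a_n|^(1/n) and simplify:
|a_n|^(1/n) = 2^(1/n)/n
Take the limit as n -> infinity: L = 0.
Since L = 0 < 1, the root test implies convergence.

converges


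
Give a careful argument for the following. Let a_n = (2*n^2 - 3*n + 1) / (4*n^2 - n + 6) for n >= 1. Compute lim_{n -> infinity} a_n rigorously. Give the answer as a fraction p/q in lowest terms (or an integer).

Divide numerator and denominator by n^2, the highest power:
numerator / n^2 = 2 - 3/n + n^(-2)
denominator / n^2 = 4 - 1/n + 6/n^2
As n -> infinity, all terms of the form c/n^k (k >= 1) tend to 0.
So numerator / n^2 -> 2 and denominator / n^2 -> 4.
Therefore lim a_n = 1/2.

1/2


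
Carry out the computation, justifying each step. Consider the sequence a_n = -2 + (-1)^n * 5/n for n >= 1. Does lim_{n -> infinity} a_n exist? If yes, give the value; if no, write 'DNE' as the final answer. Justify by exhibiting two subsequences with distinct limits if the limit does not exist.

Examine the behaviour of a_n along subsequences.
Even-n subsequence a_{2k} = -2 + 5/(2k) -> -2. Odd-n subsequence a_{2k+1} = -2 - 5/(2k+1) -> -2. Both tend to -2, which suggests the limit is -2; verify directly.
|a_n - (-2)| = |(-1)^n * 5/n| = 5/n for every n >= 1.
Given epsilon > 0, choose a positive integer N > 5/epsilon. Then for all n >= N, |a_n - (-2)| = 5/n <= 5/N < epsilon.
So by the definition of the limit, lim a_n exists and equals -2.

-2


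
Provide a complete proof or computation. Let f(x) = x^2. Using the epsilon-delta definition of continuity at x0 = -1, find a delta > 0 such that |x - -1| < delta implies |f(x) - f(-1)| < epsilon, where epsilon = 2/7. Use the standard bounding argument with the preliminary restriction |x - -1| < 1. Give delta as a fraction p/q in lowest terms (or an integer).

Factor: |x^2 - (-1)^2| = |x - -1| * |x + -1|.
Impose |x - -1| < 1 first. Then |x + -1| = |(x - -1) + 2*(-1)| <= |x - -1| + 2*|-1| < 1 + 2 = 3.
So |x^2 - (-1)^2| < delta * 3.
We need delta * 3 <= 2/7, i.e. delta <= 2/7/3 = 2/21.
Since 2/21 < 1, this is tighter than 1; take delta = 2/21.
So delta = 2/21 works.

2/21


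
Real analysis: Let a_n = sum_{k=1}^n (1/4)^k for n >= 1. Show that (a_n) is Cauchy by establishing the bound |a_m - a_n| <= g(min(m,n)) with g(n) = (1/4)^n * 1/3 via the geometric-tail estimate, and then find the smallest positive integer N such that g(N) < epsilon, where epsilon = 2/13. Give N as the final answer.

For m > n >= 1: |a_m - a_n| = sum_{k=n+1}^m (1/4)^k < sum_{k=n+1}^infinity (1/4)^k = (1/4)^(n+1) / (1 - 1/4) = (1/4)^n * (1/4) * (4/3) = (1/4)^n * 1/3.
So g(n) = (1/4)^n / 3. Since g(n) -> 0, (a_n) is Cauchy.
Now solve g(N) < 2/13: (1/4)^N / 3 < 2/13 <=> 4^N > 1 / (3 * 2/13) = 13/6.
Check powers of 4: 4^0 = 1 <= 13/6, 4^1 = 4 > 13/6.
So the smallest such N is 1. Check: g(1) = 1/(3 * 4) = 1/12 < 2/13.

1


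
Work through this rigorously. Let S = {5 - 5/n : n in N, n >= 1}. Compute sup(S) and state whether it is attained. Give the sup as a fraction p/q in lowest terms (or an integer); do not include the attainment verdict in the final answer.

Analysis:
- Values: 0, 5/2, 10/3, 15/4, ... strictly increasing.
- Minimum is 0 (n=1); inf = 0 (attained).
- 5 - 5/n -> 5 from below; sup = 5, not attained.
Conclusion: sup(S) = 5, not attained in S.

5


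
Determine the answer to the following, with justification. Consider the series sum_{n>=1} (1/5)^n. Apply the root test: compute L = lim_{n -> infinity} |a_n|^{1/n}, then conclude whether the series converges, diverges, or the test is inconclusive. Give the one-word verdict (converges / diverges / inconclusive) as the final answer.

Let a_n denote the general term. Form |a_n|^(1/n) and simplify:
|a_n|^(1/n) = 1/5
Take the limit as n -> infinity: L = 1/5.
Since L = 1/5 < 1, the root test implies convergence.

converges


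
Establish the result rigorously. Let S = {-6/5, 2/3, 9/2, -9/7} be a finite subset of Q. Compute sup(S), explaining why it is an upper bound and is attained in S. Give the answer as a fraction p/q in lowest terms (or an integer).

S is finite, so sup(S) = max(S).
Sorted decreasing:
9/2, 2/3, -6/5, -9/7
The extremum is 9/2.
For every x in S, x <= 9/2. And 9/2 is in S, so it is attained.
Therefore sup(S) = 9/2.

9/2


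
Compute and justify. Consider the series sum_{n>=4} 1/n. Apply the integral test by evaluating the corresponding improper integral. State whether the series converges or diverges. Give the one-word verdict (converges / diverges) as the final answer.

Let f(x) = 1/x. Then f is positive, continuous, and decreasing on [4, infinity), so the integral test applies.
Compute the improper integral int_{4}^infinity f(x) dx:
  antiderivative F(x) = log(x).
  As x -> infinity, log(x) -> infinity.
  So int = infinity - log(4) = infinity. By the integral test, the series diverges.

diverges


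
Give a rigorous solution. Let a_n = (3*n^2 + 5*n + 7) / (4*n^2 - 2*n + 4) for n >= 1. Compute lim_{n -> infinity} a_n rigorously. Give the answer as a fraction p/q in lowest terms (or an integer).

Divide numerator and denominator by n^2, the highest power:
numerator / n^2 = 3 + 5/n + 7/n^2
denominator / n^2 = 4 - 2/n + 4/n^2
As n -> infinity, all terms of the form c/n^k (k >= 1) tend to 0.
So numerator / n^2 -> 3 and denominator / n^2 -> 4.
Therefore lim a_n = 3/4.

3/4


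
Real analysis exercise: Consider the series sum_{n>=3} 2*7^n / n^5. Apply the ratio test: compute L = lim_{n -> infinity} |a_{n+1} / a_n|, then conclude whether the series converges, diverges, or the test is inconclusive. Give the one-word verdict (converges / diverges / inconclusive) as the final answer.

Let a_n denote the general term. Form the ratio a_{n+1}/a_n and simplify:
a_{n+1}/a_n = 7*n^5/(n + 1)^5
Take the limit as n -> infinity: L = 7.
Since L = 7 > 1 (or L = infinity), the ratio test implies the series diverges.

diverges


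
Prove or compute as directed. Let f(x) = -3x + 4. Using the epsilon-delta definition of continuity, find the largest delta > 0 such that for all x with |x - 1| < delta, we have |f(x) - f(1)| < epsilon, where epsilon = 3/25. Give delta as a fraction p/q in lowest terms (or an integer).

We compute f(1) = -3*(1) + 4 = 1.
|f(x) - f(1)| = |-3x + 4 - (1)| = |-3(x - 1)| = 3|x - 1|.
We need 3|x - 1| < 3/25, i.e. |x - 1| < 3/25 / 3 = 1/25.
So any delta <= 1/25 works. Conversely, if delta > 1/25, then x = 1 + 1/25 satisfies |x - 1| = 1/25 < delta but |f(x) - f(1)| = 3 * 1/25 = 3/25, which is not < 3/25; so no larger delta works.
Hence the largest such delta is 1/25.

1/25


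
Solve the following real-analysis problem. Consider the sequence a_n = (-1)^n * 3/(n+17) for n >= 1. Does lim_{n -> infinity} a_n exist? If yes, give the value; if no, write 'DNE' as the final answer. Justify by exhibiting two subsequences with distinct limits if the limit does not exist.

Examine the behaviour of a_n along subsequences.
Even-n subsequence a_{2k} = 3/(2k+17) -> 0. Odd-n subsequence a_{2k+1} = -3/(2k+18) -> 0. Both tend to 0, which suggests the limit is 0; verify directly.
|a_n - 0| = 3/(n+17) < 3/n for every n >= 1.
Given epsilon > 0, choose a positive integer N > 3/epsilon. Then for all n >= N, |a_n| < 3/n <= 3/N < epsilon.
So by the definition of the limit, lim a_n exists and equals 0.

0


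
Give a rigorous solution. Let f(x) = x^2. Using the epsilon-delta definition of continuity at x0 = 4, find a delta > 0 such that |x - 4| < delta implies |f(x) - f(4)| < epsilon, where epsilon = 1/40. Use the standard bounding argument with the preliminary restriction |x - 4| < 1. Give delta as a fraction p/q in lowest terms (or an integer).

Factor: |x^2 - (4)^2| = |x - 4| * |x + 4|.
Impose |x - 4| < 1 first. Then |x + 4| = |(x - 4) + 2*(4)| <= |x - 4| + 2*|4| < 1 + 8 = 9.
So |x^2 - (4)^2| < delta * 9.
We need delta * 9 <= 1/40, i.e. delta <= 1/40/9 = 1/360.
Since 1/360 < 1, this is tighter than 1; take delta = 1/360.
So delta = 1/360 works.

1/360


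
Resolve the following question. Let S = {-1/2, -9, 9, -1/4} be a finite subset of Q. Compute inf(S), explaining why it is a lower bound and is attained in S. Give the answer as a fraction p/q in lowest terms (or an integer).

S is finite, so inf(S) = min(S).
Sorted increasing:
-9, -1/2, -1/4, 9
The extremum is -9.
For every x in S, x >= -9. And -9 is in S, so it is attained.
Therefore inf(S) = -9.

-9


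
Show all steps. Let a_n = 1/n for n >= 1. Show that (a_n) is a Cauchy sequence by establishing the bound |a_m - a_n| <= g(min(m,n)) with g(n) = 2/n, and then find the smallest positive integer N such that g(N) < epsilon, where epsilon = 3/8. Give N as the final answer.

For any m, n >= 1, by the triangle inequality:
|a_m - a_n| = |1/m - 1/n| <= 1/m + 1/n <= 2/min(m,n).
So g(n) = 2/n bounds the Cauchy difference. Since g(n) -> 0, (a_n) is Cauchy.
Now solve g(N) < 3/8: 2/N < 3/8 <=> N > 2 / (3/8) = 16/3.
The smallest integer strictly greater than 16/3 is N = 6.
Check: g(6) = 2/6 = 1/3 < 3/8; g(5) = 2/5 >= 3/8. So N = 6.

6


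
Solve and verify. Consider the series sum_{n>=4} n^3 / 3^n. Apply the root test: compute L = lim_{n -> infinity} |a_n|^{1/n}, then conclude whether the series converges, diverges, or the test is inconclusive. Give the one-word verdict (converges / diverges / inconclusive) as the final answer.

Let a_n denote the general term. Form |a_n|^(1/n) and simplify:
|a_n|^(1/n) = n^(3/n)/3
Take the limit as n -> infinity: L = 1/3.
Since L = 1/3 < 1, the root test implies convergence.

converges
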